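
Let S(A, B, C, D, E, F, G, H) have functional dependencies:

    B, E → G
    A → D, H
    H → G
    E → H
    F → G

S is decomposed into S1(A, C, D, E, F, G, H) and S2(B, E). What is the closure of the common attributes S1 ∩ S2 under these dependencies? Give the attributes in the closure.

S1 ∩ S2 = {E}.
E → H applies, adding H
H → G applies, adding G
Closure: {E, G, H}.

E, G, H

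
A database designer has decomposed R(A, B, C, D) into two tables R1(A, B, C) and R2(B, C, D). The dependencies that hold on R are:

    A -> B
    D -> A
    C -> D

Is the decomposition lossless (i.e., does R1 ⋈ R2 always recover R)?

Common attributes: R1 ∩ R2 = {B, C}.
Closure of {B, C}: C → D applies, adding D; D → A applies, adding A. So (B, C)⁺ = {A, B, C, D}.
This closure contains every attribute of R1, so R1 ∩ R2 → R1. The join is lossless.

Yes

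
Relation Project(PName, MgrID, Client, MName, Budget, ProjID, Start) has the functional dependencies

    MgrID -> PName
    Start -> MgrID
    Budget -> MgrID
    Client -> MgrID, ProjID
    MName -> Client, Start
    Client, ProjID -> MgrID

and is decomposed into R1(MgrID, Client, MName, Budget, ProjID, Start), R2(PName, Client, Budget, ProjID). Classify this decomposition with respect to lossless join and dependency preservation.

lossless but not dependency-preserving

Lossless test: (Client, Budget, ProjID)⁺ = {PName, MgrID, Client, Budget, ProjID}, which contains all of one fragment — lossless.
Dependency preservation: the restricted closure of {MgrID} across the fragments never reaches {PName}, so MgrID → PName cannot be enforced without a join — not preserved.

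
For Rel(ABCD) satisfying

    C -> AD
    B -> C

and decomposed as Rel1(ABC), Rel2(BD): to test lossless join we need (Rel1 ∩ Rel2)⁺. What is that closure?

ABCD

Rel1 ∩ Rel2 = {B}.
B → C applies, adding C
C → AD applies, adding AD
Closure: {ABCD}.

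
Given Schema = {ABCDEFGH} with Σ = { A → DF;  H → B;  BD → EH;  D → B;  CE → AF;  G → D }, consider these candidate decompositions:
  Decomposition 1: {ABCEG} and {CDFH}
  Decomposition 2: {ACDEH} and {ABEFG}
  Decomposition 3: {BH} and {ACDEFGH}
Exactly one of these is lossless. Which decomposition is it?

Decomposition 1: common = {C}, closure = {C} → lossy.
Decomposition 2: common = {AE}, closure = {ABDEFH} → lossy.
Decomposition 3: common = {H}, closure = {BH} → lossless.

Decomposition 3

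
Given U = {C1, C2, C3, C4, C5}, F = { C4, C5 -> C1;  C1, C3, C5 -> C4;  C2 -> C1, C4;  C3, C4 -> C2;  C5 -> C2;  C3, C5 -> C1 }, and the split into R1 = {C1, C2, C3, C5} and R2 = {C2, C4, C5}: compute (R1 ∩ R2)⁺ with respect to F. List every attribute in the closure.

R1 ∩ R2 = {C2, C5}.
C2 → C1, C4 applies, adding C1, C4
Closure: {C1, C2, C4, C5}.

C1, C2, C4, C5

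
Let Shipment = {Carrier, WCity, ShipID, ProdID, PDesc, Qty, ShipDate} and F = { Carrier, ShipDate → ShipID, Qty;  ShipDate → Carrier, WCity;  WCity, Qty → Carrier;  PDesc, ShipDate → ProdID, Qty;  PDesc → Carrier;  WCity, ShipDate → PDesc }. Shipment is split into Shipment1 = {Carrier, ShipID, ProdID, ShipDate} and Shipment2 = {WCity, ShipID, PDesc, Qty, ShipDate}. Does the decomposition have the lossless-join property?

Common attributes: Shipment1 ∩ Shipment2 = {ShipID, ShipDate}.
Closure of {ShipID, ShipDate}: ShipDate → Carrier, WCity applies, adding Carrier, WCity; WCity, ShipDate → PDesc applies, adding PDesc; Carrier, ShipDate → ShipID, Qty applies, adding Qty; PDesc, ShipDate → ProdID, Qty applies, adding ProdID. So (ShipID, ShipDate)⁺ = {Carrier, WCity, ShipID, ProdID, PDesc, Qty, ShipDate}.
This closure contains every attribute of Shipment1, so Shipment1 ∩ Shipment2 → Shipment1. The join is lossless.

Yes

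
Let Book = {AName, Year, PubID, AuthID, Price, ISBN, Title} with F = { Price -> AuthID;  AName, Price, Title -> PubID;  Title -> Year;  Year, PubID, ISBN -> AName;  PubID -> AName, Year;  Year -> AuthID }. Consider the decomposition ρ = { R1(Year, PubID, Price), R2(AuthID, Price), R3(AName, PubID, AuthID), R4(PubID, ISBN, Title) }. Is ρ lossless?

Chase test. Columns are AName, Year, PubID, AuthID, Price, ISBN, Title; row i has aⱼ where attribute j ∈ Ri, else bᵢⱼ.
Initial tableau (one row per fragment):
  row 1: b11 a2 a3 b14 a5 b16 b17
  row 2: b21 b22 b23 a4 a5 b26 b27
  row 3: a1 b32 a3 a4 b35 b36 b37
  row 4: b41 b42 a3 b44 b45 a6 a7
Rows 1 and 2 agree on Price; apply Price→AuthID and equate their AuthID entries.
Rows 1 and 3 agree on PubID; apply PubID→AName, Year and equate their AName, Year entries.
Rows 1 and 4 agree on PubID; apply PubID→AName, Year and equate their AName, Year entries.
Rows 1 and 4 agree on Year; apply Year→AuthID and equate their AuthID entries.
No row becomes fully distinguished — the join is lossy.

No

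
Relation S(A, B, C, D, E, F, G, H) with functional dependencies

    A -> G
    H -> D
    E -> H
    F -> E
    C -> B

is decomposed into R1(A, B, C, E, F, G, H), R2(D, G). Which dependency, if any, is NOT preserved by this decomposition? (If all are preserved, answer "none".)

H -> D

Check H → D: no single fragment contains all of {D, H}, and the restricted closure of {H} across the fragments never reaches {D}.
A → G is preserved.
E → H is preserved.
F → E is preserved.
C → B is preserved.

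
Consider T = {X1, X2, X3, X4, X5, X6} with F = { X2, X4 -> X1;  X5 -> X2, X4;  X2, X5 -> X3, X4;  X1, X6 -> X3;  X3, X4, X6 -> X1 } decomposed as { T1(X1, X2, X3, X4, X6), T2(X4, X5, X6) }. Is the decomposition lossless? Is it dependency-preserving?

Lossless test: (X4, X6)⁺ = {X4, X6}, which is a superkey of neither fragment — lossy.
Dependency preservation: the restricted closure of {X5} across the fragments never reaches {X2, X4}, so X5 → X2, X4 cannot be enforced without a join — not preserved.

lossy and not dependency-preserving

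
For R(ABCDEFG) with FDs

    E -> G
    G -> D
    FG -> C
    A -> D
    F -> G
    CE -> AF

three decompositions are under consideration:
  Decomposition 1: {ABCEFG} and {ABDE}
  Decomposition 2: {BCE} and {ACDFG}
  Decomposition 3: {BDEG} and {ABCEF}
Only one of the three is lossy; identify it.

Decomposition 1: common = {ABE}, closure = {ABDEG} → lossless.
Decomposition 2: common = {C}, closure = {C} → lossy.
Decomposition 3: common = {BE}, closure = {BDEG} → lossless.

Decomposition 2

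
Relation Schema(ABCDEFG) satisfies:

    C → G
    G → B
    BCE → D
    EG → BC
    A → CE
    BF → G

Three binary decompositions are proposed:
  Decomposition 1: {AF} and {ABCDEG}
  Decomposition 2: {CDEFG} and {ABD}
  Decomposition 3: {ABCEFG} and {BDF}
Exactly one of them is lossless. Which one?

Decomposition 1: common = {A}, closure = {ABCDEG} → lossless.
Decomposition 2: common = {D}, closure = {D} → lossy.
Decomposition 3: common = {BF}, closure = {BFG} → lossy.

Decomposition 1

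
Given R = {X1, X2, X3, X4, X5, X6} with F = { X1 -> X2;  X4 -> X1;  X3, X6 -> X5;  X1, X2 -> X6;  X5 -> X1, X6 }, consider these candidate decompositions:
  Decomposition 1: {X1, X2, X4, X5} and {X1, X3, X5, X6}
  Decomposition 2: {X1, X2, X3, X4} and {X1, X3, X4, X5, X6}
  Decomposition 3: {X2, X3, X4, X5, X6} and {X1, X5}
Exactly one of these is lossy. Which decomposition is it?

Decomposition 1

Decomposition 1: common = {X1, X5}, closure = {X1, X2, X5, X6} → lossy.
Decomposition 2: common = {X1, X3, X4}, closure = {X1, X2, X3, X4, X5, X6} → lossless.
Decomposition 3: common = {X5}, closure = {X1, X2, X5, X6} → lossless.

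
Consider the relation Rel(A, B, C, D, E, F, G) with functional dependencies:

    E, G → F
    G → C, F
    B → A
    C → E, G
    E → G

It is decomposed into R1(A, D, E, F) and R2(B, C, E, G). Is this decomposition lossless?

Common attributes: R1 ∩ R2 = {E}.
Closure of {E}: E → G applies, adding G; E, G → F applies, adding F; G → C, F applies, adding C. So (E)⁺ = {C, E, F, G}.
The closure contains neither all of R1 = {A, D, E, F} nor all of R2 = {B, C, E, G}, so the common attributes are not a superkey of either fragment. The join is lossy.

No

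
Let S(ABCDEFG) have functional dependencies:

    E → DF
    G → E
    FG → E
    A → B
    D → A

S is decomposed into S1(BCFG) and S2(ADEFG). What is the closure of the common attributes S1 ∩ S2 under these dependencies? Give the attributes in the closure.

S1 ∩ S2 = {FG}.
G → E applies, adding E
E → DF applies, adding D
D → A applies, adding A
A → B applies, adding B
Closure: {ABDEFG}.

ABDEFG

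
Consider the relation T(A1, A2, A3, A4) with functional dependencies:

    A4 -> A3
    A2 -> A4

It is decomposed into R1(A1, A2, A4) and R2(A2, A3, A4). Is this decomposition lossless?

Yes

Common attributes: R1 ∩ R2 = {A2, A4}.
Closure of {A2, A4}: A4 → A3 applies, adding A3. So (A2, A4)⁺ = {A2, A3, A4}.
This closure contains every attribute of R2, so R1 ∩ R2 → R2. The join is lossless.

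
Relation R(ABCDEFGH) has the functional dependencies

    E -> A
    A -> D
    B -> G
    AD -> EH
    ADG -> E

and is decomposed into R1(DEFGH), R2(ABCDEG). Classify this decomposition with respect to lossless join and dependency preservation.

lossy but dependency-preserving

Lossless test: (DEG)⁺ = {ADEGH}, which is a superkey of neither fragment — lossy.
Dependency preservation: AD → EH is not contained in any single fragment, but the restricted closure of its left-hand side across the fragments still reaches the right-hand side; the remaining FDs each lie inside some fragment. All dependencies are preserved.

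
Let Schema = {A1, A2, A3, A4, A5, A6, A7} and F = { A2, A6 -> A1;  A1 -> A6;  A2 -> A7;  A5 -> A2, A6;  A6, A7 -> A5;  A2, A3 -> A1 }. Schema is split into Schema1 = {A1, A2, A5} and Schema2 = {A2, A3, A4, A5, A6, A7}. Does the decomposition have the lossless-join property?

Yes

Common attributes: Schema1 ∩ Schema2 = {A2, A5}.
Closure of {A2, A5}: A2 → A7 applies, adding A7; A5 → A2, A6 applies, adding A6; A2, A6 → A1 applies, adding A1. So (A2, A5)⁺ = {A1, A2, A5, A6, A7}.
This closure contains every attribute of Schema1, so Schema1 ∩ Schema2 → Schema1. The join is lossless.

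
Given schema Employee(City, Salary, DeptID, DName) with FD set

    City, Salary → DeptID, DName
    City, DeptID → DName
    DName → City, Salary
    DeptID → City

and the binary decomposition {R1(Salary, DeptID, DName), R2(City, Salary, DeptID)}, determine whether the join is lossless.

Yes

Common attributes: R1 ∩ R2 = {Salary, DeptID}.
Closure of {Salary, DeptID}: DeptID → City applies, adding City; City, Salary → DeptID, DName applies, adding DName. So (Salary, DeptID)⁺ = {City, Salary, DeptID, DName}.
This closure contains every attribute of R1, so R1 ∩ R2 → R1. The join is lossless.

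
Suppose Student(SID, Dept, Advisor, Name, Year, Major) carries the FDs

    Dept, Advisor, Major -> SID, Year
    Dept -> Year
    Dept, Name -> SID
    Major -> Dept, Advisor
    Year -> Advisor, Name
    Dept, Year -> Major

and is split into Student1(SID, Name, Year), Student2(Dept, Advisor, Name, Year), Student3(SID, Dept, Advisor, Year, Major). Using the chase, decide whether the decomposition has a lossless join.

Yes

Chase test. Columns are SID, Dept, Advisor, Name, Year, Major; row i has aⱼ where attribute j ∈ Studenti, else bᵢⱼ.
Initial tableau (one row per fragment):
  row 1: a1 b12 b13 a4 a5 b16
  row 2: b21 a2 a3 a4 a5 b26
  row 3: a1 a2 a3 b34 a5 a6
Rows 1 and 2 agree on Year; apply Year→Advisor, Name and equate their Advisor, Name entries.
Rows 1 and 3 agree on Year; apply Year→Advisor, Name and equate their Advisor, Name entries.
Rows 2 and 3 agree on Dept, Year; apply Dept, Year→Major and equate their Major entries.
Rows 2 and 3 agree on Dept, Advisor, Major; apply Dept, Advisor, Major→SID, Year and equate their SID, Year entries.
Row 2 is now all distinguished symbols — the join is lossless.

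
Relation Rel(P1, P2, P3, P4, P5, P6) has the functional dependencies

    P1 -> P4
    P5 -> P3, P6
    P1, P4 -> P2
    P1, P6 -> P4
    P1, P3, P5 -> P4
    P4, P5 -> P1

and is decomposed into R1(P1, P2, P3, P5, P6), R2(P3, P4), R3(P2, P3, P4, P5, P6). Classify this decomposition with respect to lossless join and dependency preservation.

lossy and not dependency-preserving

Lossless test (chase): applying each FD to every pair of rows produces no changes in the tableau, so no row becomes fully distinguished — the join is lossy.
Dependency preservation: the restricted closure of {P1} across the fragments never reaches {P4}, so P1 → P4 cannot be enforced without a join — not preserved.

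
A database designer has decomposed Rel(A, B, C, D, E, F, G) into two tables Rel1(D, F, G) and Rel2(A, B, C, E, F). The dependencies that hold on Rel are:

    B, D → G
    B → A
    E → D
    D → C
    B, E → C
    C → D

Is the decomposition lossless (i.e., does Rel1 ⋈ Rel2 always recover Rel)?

No

Common attributes: Rel1 ∩ Rel2 = {F}.
No dependency enlarges {F}, so (F)⁺ = {F}.
The closure contains neither all of Rel1 = {D, F, G} nor all of Rel2 = {A, B, C, E, F}, so the common attributes are not a superkey of either fragment. The join is lossy.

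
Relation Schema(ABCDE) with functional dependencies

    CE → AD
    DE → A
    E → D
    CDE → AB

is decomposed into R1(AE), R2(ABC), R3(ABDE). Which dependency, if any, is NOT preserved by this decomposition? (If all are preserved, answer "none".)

CDE → AB

Check CDE → AB: no single fragment contains all of {ABCDE}, and the restricted closure of {CDE} across the fragments never reaches {AB}.
CE → AD is preserved.
DE → A is preserved.
E → D is preserved.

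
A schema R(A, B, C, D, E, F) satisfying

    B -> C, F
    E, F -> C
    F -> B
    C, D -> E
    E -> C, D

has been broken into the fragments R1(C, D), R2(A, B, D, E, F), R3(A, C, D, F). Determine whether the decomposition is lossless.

Chase test. Columns are A, B, C, D, E, F; row i has aⱼ where attribute j ∈ Ri, else bᵢⱼ.
Initial tableau (one row per fragment):
  row 1: b11 b12 a3 a4 b15 b16
  row 2: a1 a2 b23 a4 a5 a6
  row 3: a1 b32 a3 a4 b35 a6
Rows 2 and 3 agree on F; apply F→B and equate their B entries.
Rows 1 and 3 agree on C, D; apply C, D→E and equate their E entries.
Rows 2 and 3 agree on B; apply B→C, F and equate their C, F entries.
Rows 1 and 2 agree on C, D; apply C, D→E and equate their E entries.
Row 2 is now all distinguished symbols — the join is lossless.

Yes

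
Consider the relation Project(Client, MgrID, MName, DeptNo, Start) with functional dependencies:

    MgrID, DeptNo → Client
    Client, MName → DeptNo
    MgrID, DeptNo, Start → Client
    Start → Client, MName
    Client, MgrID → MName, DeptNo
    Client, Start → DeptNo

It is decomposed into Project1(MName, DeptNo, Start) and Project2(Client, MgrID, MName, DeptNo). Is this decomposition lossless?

Common attributes: Project1 ∩ Project2 = {MName, DeptNo}.
No dependency enlarges {MName, DeptNo}, so (MName, DeptNo)⁺ = {MName, DeptNo}.
The closure contains neither all of Project1 = {MName, DeptNo, Start} nor all of Project2 = {Client, MgrID, MName, DeptNo}, so the common attributes are not a superkey of either fragment. The join is lossy.

No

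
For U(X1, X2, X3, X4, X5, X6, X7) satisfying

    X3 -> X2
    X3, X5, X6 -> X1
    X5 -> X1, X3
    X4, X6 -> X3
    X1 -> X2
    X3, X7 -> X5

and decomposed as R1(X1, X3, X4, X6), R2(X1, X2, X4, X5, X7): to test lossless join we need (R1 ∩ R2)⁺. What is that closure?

R1 ∩ R2 = {X1, X4}.
X1 → X2 applies, adding X2
Closure: {X1, X2, X4}.

X1, X2, X4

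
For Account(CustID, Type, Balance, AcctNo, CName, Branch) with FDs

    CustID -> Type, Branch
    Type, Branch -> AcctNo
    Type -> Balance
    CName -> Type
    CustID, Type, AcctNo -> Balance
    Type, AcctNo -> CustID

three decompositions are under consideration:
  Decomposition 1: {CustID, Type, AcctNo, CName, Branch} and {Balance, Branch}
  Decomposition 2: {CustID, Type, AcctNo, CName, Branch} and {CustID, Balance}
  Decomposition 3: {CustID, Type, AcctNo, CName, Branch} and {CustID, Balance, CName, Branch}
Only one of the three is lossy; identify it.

Decomposition 1: common = {Branch}, closure = {Branch} → lossy.
Decomposition 2: common = {CustID}, closure = {CustID, Type, Balance, AcctNo, Branch} → lossless.
Decomposition 3: common = {CustID, CName, Branch}, closure = {CustID, Type, Balance, AcctNo, CName, Branch} → lossless.

Decomposition 1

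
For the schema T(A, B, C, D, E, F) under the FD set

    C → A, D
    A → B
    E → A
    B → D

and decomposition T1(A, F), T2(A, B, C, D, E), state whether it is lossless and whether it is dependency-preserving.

Lossless test: (A)⁺ = {A, B, D}, which is a superkey of neither fragment — lossy.
Dependency preservation: every FD's attributes lie within a single fragment, so each can be enforced locally — preserved.

lossy but dependency-preserving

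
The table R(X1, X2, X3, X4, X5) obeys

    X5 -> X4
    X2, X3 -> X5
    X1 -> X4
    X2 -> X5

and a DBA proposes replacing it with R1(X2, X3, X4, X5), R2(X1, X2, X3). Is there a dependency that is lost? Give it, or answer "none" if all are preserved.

Check X1 → X4: no single fragment contains all of {X1, X4}, and the restricted closure of {X1} across the fragments never reaches {X4}.
X5 → X4 is preserved.
X2, X3 → X5 is preserved.
X2 → X5 is preserved.

X1 -> X4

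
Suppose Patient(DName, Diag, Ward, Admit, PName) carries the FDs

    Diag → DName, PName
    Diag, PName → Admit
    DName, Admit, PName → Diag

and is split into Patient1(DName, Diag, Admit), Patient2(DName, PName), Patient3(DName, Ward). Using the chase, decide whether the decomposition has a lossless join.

No

Chase test. Columns are DName, Diag, Ward, Admit, PName; row i has aⱼ where attribute j ∈ Patienti, else bᵢⱼ.
Initial tableau (one row per fragment):
  row 1: a1 a2 b13 a4 b15
  row 2: a1 b22 b23 b24 a5
  row 3: a1 b32 a3 b34 b35
No row becomes fully distinguished — the join is lossy.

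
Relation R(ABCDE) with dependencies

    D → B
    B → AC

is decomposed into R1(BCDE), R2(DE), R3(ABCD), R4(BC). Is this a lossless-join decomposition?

Chase test. Columns are ABCDE; row i has aⱼ where attribute j ∈ Ri, else bᵢⱼ.
Initial tableau (one row per fragment):
  row 1: b11 a2 a3 a4 a5
  row 2: b21 b22 b23 a4 a5
  row 3: a1 a2 a3 a4 b35
  row 4: b41 a2 a3 b44 b45
Rows 1 and 2 agree on D; apply D→B and equate their B entries.
Rows 1 and 2 agree on B; apply B→AC and equate their AC entries.
Rows 1 and 3 agree on B; apply B→AC and equate their AC entries.
Rows 1 and 4 agree on B; apply B→AC and equate their AC entries.
Row 1 is now all distinguished symbols — the join is lossless.

Yes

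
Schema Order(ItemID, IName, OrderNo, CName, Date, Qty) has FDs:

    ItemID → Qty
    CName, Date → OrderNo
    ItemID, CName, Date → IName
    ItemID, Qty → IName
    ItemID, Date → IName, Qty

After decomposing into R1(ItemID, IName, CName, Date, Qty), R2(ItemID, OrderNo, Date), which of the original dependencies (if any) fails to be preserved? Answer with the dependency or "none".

CName, Date → OrderNo

Check CName, Date → OrderNo: no single fragment contains all of {OrderNo, CName, Date}, and the restricted closure of {CName, Date} across the fragments never reaches {OrderNo}.
ItemID → Qty is preserved.
ItemID, CName, Date → IName is preserved.
ItemID, Qty → IName is preserved.
ItemID, Date → IName, Qty is preserved.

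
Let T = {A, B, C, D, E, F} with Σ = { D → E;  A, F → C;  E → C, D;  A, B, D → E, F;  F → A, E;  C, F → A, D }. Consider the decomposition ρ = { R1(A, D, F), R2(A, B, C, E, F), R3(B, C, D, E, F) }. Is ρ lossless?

Yes

Chase test. Columns are A, B, C, D, E, F; row i has aⱼ where attribute j ∈ Ri, else bᵢⱼ.
Initial tableau (one row per fragment):
  row 1: a1 b12 b13 a4 b15 a6
  row 2: a1 a2 a3 b24 a5 a6
  row 3: b31 a2 a3 a4 a5 a6
Rows 1 and 3 agree on D; apply D→E and equate their E entries.
Rows 1 and 2 agree on A, F; apply A, F→C and equate their C entries.
Rows 1 and 2 agree on E; apply E→C, D and equate their C, D entries.
Rows 1 and 3 agree on F; apply F→A, E and equate their A, E entries.
Row 2 is now all distinguished symbols — the join is lossless.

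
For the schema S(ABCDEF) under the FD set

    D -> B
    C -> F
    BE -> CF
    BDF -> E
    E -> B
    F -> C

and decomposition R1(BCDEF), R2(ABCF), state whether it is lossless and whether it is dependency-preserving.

lossy but dependency-preserving

Lossless test: (BCF)⁺ = {BCF}, which is a superkey of neither fragment — lossy.
Dependency preservation: every FD's attributes lie within a single fragment, so each can be enforced locally — preserved.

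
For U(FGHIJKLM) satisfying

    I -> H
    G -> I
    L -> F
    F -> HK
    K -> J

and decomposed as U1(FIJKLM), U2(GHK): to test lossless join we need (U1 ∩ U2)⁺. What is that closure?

JK

U1 ∩ U2 = {K}.
K → J applies, adding J
Closure: {JK}.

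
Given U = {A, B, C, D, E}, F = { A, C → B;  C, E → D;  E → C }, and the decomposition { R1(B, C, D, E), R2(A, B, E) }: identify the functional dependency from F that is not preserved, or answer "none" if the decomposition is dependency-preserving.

Check A, C → B: no single fragment contains all of {A, B, C}, and the restricted closure of {A, C} across the fragments never reaches {B}.
C, E → D is preserved.
E → C is preserved.

A, C → B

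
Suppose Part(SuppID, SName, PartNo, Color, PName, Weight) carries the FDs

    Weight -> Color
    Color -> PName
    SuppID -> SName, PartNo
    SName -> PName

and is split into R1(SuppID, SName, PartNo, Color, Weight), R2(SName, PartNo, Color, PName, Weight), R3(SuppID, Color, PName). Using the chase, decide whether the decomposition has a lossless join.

Yes

Chase test. Columns are SuppID, SName, PartNo, Color, PName, Weight; row i has aⱼ where attribute j ∈ Ri, else bᵢⱼ.
Initial tableau (one row per fragment):
  row 1: a1 a2 a3 a4 b15 a6
  row 2: b21 a2 a3 a4 a5 a6
  row 3: a1 b32 b33 a4 a5 b36
Rows 1 and 2 agree on Color; apply Color→PName and equate their PName entries.
Rows 1 and 3 agree on SuppID; apply SuppID→SName, PartNo and equate their SName, PartNo entries.
Row 1 is now all distinguished symbols — the join is lossless.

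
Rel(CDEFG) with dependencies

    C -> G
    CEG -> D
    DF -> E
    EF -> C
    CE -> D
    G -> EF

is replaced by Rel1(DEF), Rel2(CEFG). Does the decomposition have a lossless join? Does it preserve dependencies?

lossless and dependency-preserving

Lossless test: (EF)⁺ = {CDEFG}, which contains all of one fragment — lossless.
Dependency preservation: CEG → D; CE → D are not contained in any single fragment, but the restricted closure of each left-hand side across the fragments still reaches the right-hand side; the remaining FDs each lie inside some fragment. All dependencies are preserved.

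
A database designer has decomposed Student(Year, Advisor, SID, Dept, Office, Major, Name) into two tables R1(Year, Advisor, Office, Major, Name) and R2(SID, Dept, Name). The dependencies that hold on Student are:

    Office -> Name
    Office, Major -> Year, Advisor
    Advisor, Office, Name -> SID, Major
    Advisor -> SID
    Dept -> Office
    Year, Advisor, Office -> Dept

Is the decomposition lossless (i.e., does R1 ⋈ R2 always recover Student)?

Common attributes: R1 ∩ R2 = {Name}.
No dependency enlarges {Name}, so (Name)⁺ = {Name}.
The closure contains neither all of R1 = {Year, Advisor, Office, Major, Name} nor all of R2 = {SID, Dept, Name}, so the common attributes are not a superkey of either fragment. The join is lossy.

No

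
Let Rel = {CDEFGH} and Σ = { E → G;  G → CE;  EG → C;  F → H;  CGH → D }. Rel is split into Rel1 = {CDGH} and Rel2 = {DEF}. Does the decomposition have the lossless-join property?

No

Common attributes: Rel1 ∩ Rel2 = {D}.
No dependency enlarges {D}, so (D)⁺ = {D}.
The closure contains neither all of Rel1 = {CDGH} nor all of Rel2 = {DEF}, so the common attributes are not a superkey of either fragment. The join is lossy.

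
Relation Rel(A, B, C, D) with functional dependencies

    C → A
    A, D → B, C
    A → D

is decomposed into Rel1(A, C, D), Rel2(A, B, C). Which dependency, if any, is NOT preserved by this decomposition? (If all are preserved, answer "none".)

none

C → A lies within Rel1.
A, D → B, C: restricted closure across fragments reaches B, C.
A → D lies within Rel1.
Every dependency is enforceable on the fragments, so the decomposition is dependency-preserving.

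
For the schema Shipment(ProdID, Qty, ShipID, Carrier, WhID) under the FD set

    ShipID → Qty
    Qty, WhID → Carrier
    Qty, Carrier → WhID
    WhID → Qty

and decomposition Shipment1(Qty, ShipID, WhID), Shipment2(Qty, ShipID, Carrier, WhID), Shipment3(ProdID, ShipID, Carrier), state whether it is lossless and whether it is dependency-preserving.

Lossless test (chase): Rows 1 and 3 agree on ShipID; apply ShipID→Qty and equate their Qty entries. Rows 1 and 2 agree on Qty, WhID; apply Qty, WhID→Carrier and equate their Carrier entries. Rows 1 and 3 agree on Qty, Carrier; apply Qty, Carrier→WhID and equate their WhID entries. Row 3 is now all distinguished symbols — the join is lossless.
Dependency preservation: every FD's attributes lie within a single fragment, so each can be enforced locally — preserved.

lossless and dependency-preserving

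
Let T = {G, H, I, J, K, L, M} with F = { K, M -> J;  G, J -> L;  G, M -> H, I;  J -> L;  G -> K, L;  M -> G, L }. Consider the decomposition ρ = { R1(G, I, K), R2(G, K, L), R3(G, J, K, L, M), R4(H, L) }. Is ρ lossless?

No

Chase test. Columns are G, H, I, J, K, L, M; row i has aⱼ where attribute j ∈ Ri, else bᵢⱼ.
Initial tableau (one row per fragment):
  row 1: a1 b12 a3 b14 a5 b16 b17
  row 2: a1 b22 b23 b24 a5 a6 b27
  row 3: a1 b32 b33 a4 a5 a6 a7
  row 4: b41 a2 b43 b44 b45 a6 b47
Rows 1 and 2 agree on G; apply G→K, L and equate their K, L entries.
No row becomes fully distinguished — the join is lossy.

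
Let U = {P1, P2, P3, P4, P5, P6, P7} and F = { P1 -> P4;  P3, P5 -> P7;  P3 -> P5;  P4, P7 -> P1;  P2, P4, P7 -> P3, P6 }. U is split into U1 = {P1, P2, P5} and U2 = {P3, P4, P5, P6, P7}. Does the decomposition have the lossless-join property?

No

Common attributes: U1 ∩ U2 = {P5}.
No dependency enlarges {P5}, so (P5)⁺ = {P5}.
The closure contains neither all of U1 = {P1, P2, P5} nor all of U2 = {P3, P4, P5, P6, P7}, so the common attributes are not a superkey of either fragment. The join is lossy.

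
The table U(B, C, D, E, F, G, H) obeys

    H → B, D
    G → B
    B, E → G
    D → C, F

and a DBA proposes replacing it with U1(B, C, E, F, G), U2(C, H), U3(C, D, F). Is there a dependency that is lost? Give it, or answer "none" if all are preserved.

Check H → B, D: no single fragment contains all of {B, D, H}, and the restricted closure of {H} across the fragments never reaches {B, D}.
G → B is preserved.
B, E → G is preserved.
D → C, F is preserved.

H → B, D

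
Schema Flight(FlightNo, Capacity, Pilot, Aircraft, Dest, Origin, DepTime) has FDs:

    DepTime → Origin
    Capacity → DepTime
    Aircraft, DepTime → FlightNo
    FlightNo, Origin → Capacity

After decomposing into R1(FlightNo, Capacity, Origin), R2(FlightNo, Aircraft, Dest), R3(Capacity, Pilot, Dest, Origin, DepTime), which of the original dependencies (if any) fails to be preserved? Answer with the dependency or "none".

Aircraft, DepTime → FlightNo

Check Aircraft, DepTime → FlightNo: no single fragment contains all of {FlightNo, Aircraft, DepTime}, and the restricted closure of {Aircraft, DepTime} across the fragments never reaches {FlightNo}.
DepTime → Origin is preserved.
Capacity → DepTime is preserved.
FlightNo, Origin → Capacity is preserved.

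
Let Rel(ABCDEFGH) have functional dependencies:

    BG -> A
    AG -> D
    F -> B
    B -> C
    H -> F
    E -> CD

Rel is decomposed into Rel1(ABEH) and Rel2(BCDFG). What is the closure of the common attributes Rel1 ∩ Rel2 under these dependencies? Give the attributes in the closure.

Rel1 ∩ Rel2 = {B}.
B → C applies, adding C
Closure: {BC}.

BC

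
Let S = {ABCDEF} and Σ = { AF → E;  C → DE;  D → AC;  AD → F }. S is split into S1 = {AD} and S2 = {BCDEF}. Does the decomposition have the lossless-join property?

Common attributes: S1 ∩ S2 = {D}.
Closure of {D}: D → AC applies, adding AC; AD → F applies, adding F; AF → E applies, adding E. So (D)⁺ = {ACDEF}.
This closure contains every attribute of S1, so S1 ∩ S2 → S1. The join is lossless.

Yes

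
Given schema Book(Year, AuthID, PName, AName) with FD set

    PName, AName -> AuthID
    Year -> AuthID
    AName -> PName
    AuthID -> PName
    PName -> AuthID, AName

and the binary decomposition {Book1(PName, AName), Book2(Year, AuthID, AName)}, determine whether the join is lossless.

Yes

Common attributes: Book1 ∩ Book2 = {AName}.
Closure of {AName}: AName → PName applies, adding PName; PName → AuthID, AName applies, adding AuthID. So (AName)⁺ = {AuthID, PName, AName}.
This closure contains every attribute of Book1, so Book1 ∩ Book2 → Book1. The join is lossless.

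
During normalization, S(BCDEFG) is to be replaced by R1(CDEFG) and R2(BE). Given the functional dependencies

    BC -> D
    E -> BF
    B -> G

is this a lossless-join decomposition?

Yes

Common attributes: R1 ∩ R2 = {E}.
Closure of {E}: E → BF applies, adding BF; B → G applies, adding G. So (E)⁺ = {BEFG}.
This closure contains every attribute of R2, so R1 ∩ R2 → R2. The join is lossless.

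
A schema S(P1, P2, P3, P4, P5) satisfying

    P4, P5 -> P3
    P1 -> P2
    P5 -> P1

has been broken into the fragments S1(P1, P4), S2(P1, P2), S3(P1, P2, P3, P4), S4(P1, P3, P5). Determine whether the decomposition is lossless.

Chase test. Columns are P1, P2, P3, P4, P5; row i has aⱼ where attribute j ∈ Si, else bᵢⱼ.
Initial tableau (one row per fragment):
  row 1: a1 b12 b13 a4 b15
  row 2: a1 a2 b23 b24 b25
  row 3: a1 a2 a3 a4 b35
  row 4: a1 b42 a3 b44 a5
Rows 1 and 2 agree on P1; apply P1→P2 and equate their P2 entries.
Rows 1 and 4 agree on P1; apply P1→P2 and equate their P2 entries.
No row becomes fully distinguished — the join is lossy.

No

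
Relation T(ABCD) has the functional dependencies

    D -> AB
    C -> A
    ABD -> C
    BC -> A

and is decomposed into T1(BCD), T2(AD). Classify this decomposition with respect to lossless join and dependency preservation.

lossless but not dependency-preserving

Lossless test: (D)⁺ = {ABCD}, which contains all of one fragment — lossless.
Dependency preservation: the restricted closure of {C} across the fragments never reaches {A}, so C → A cannot be enforced without a join — not preserved.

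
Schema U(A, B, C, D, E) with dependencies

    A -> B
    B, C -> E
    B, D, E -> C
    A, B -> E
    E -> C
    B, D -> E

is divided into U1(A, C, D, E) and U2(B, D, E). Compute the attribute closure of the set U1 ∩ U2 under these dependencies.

C, D, E

U1 ∩ U2 = {D, E}.
E → C applies, adding C
Closure: {C, D, E}.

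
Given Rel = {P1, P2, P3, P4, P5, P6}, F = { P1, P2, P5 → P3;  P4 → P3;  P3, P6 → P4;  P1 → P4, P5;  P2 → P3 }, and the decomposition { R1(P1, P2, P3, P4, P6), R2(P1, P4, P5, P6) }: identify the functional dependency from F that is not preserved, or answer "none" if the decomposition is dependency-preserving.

P1, P2, P5 → P3: restricted closure across fragments reaches P3.
P4 → P3 lies within R1.
P3, P6 → P4 lies within R1.
P1 → P4, P5 lies within R2.
P2 → P3 lies within R1.
Every dependency is enforceable on the fragments, so the decomposition is dependency-preserving.

none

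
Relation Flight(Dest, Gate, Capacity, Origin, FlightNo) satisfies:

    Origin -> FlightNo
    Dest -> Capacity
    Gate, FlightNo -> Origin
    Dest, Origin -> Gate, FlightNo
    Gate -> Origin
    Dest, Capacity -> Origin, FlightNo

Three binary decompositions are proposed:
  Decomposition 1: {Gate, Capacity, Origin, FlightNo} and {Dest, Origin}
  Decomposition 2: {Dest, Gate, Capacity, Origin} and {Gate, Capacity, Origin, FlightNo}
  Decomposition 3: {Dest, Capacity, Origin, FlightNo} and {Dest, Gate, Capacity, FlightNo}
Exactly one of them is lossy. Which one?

Decomposition 1: common = {Origin}, closure = {Origin, FlightNo} → lossy.
Decomposition 2: common = {Gate, Capacity, Origin}, closure = {Gate, Capacity, Origin, FlightNo} → lossless.
Decomposition 3: common = {Dest, Capacity, FlightNo}, closure = {Dest, Gate, Capacity, Origin, FlightNo} → lossless.

Decomposition 1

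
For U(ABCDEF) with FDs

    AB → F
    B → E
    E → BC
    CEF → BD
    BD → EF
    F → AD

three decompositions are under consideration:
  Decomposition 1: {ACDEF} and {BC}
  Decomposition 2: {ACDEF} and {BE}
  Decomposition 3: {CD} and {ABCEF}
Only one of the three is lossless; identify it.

Decomposition 1: common = {C}, closure = {C} → lossy.
Decomposition 2: common = {E}, closure = {BCE} → lossless.
Decomposition 3: common = {C}, closure = {C} → lossy.

Decomposition 2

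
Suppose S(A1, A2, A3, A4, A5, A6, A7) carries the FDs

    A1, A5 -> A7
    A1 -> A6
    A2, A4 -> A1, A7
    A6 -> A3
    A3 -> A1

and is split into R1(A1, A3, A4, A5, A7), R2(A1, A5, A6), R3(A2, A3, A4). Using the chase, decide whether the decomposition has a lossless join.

No

Chase test. Columns are A1, A2, A3, A4, A5, A6, A7; row i has aⱼ where attribute j ∈ Ri, else bᵢⱼ.
Initial tableau (one row per fragment):
  row 1: a1 b12 a3 a4 a5 b16 a7
  row 2: a1 b22 b23 b24 a5 a6 b27
  row 3: b31 a2 a3 a4 b35 b36 b37
Rows 1 and 2 agree on A1, A5; apply A1, A5→A7 and equate their A7 entries.
Rows 1 and 2 agree on A1; apply A1→A6 and equate their A6 entries.
Rows 1 and 2 agree on A6; apply A6→A3 and equate their A3 entries.
Rows 1 and 3 agree on A3; apply A3→A1 and equate their A1 entries.
Rows 1 and 3 agree on A1; apply A1→A6 and equate their A6 entries.
No row becomes fully distinguished — the join is lossy.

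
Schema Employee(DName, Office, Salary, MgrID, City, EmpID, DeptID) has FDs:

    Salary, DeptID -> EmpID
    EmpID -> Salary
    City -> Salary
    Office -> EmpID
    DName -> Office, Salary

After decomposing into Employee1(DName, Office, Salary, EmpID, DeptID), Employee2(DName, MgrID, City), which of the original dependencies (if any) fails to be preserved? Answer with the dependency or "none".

Check City → Salary: no single fragment contains all of {Salary, City}, and the restricted closure of {City} across the fragments never reaches {Salary}.
Salary, DeptID → EmpID is preserved.
EmpID → Salary is preserved.
Office → EmpID is preserved.
DName → Office, Salary is preserved.

City -> Salary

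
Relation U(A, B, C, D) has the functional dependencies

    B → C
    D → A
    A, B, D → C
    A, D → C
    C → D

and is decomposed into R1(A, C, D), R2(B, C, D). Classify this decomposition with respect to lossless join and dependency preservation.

Lossless test: (C, D)⁺ = {A, C, D}, which contains all of one fragment — lossless.
Dependency preservation: A, B, D → C is not contained in any single fragment, but the restricted closure of its left-hand side across the fragments still reaches the right-hand side; the remaining FDs each lie inside some fragment. All dependencies are preserved.

lossless and dependency-preserving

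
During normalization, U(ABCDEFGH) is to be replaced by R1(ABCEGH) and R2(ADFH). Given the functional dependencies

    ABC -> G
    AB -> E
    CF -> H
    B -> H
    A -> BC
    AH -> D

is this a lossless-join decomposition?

Yes

Common attributes: R1 ∩ R2 = {AH}.
Closure of {AH}: A → BC applies, adding BC; AH → D applies, adding D; ABC → G applies, adding G; AB → E applies, adding E. So (AH)⁺ = {ABCDEGH}.
This closure contains every attribute of R1, so R1 ∩ R2 → R1. The join is lossless.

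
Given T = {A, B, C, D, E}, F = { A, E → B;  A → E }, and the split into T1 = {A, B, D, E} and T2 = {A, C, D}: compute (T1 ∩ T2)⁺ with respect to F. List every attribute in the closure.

T1 ∩ T2 = {A, D}.
A → E applies, adding E
A, E → B applies, adding B
Closure: {A, B, D, E}.

A, B, D, E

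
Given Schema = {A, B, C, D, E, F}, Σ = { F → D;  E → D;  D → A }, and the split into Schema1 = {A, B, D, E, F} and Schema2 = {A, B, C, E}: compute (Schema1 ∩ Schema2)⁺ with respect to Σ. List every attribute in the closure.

Schema1 ∩ Schema2 = {A, B, E}.
E → D applies, adding D
Closure: {A, B, D, E}.

A, B, D, E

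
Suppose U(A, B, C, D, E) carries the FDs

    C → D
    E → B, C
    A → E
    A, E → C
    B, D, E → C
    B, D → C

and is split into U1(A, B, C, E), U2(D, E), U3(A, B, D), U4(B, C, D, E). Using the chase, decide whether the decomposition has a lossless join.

Yes

Chase test. Columns are A, B, C, D, E; row i has aⱼ where attribute j ∈ Ui, else bᵢⱼ.
Initial tableau (one row per fragment):
  row 1: a1 a2 a3 b14 a5
  row 2: b21 b22 b23 a4 a5
  row 3: a1 a2 b33 a4 b35
  row 4: b41 a2 a3 a4 a5
Rows 1 and 4 agree on C; apply C→D and equate their D entries.
Rows 1 and 2 agree on E; apply E→B, C and equate their B, C entries.
Rows 1 and 3 agree on A; apply A→E and equate their E entries.
Rows 1 and 3 agree on A, E; apply A, E→C and equate their C entries.
Row 1 is now all distinguished symbols — the join is lossless.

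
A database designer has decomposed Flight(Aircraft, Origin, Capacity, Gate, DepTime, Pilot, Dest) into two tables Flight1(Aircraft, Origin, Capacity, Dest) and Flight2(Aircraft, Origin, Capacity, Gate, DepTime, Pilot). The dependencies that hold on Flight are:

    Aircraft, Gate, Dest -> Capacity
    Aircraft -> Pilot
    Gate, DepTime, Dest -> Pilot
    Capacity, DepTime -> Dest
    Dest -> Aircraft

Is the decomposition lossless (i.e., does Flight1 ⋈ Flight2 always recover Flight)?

Common attributes: Flight1 ∩ Flight2 = {Aircraft, Origin, Capacity}.
Closure of {Aircraft, Origin, Capacity}: Aircraft → Pilot applies, adding Pilot. So (Aircraft, Origin, Capacity)⁺ = {Aircraft, Origin, Capacity, Pilot}.
The closure contains neither all of Flight1 = {Aircraft, Origin, Capacity, Dest} nor all of Flight2 = {Aircraft, Origin, Capacity, Gate, DepTime, Pilot}, so the common attributes are not a superkey of either fragment. The join is lossy.

No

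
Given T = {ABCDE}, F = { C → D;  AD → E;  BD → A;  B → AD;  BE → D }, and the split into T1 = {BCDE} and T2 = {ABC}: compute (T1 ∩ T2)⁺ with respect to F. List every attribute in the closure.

T1 ∩ T2 = {BC}.
C → D applies, adding D
BD → A applies, adding A
AD → E applies, adding E
Closure: {ABCDE}.

ABCDE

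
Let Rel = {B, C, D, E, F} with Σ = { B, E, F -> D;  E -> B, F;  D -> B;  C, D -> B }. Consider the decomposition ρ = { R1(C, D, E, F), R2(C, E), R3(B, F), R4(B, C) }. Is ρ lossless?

No

Chase test. Columns are B, C, D, E, F; row i has aⱼ where attribute j ∈ Ri, else bᵢⱼ.
Initial tableau (one row per fragment):
  row 1: b11 a2 a3 a4 a5
  row 2: b21 a2 b23 a4 b25
  row 3: a1 b32 b33 b34 a5
  row 4: a1 a2 b43 b44 b45
Rows 1 and 2 agree on E; apply E→B, F and equate their B, F entries.
Rows 1 and 2 agree on B, E, F; apply B, E, F→D and equate their D entries.
No row becomes fully distinguished — the join is lossy.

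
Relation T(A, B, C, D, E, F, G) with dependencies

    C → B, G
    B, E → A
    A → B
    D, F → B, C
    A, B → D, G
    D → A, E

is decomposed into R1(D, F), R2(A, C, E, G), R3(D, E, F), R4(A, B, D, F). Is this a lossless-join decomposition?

Chase test. Columns are A, B, C, D, E, F, G; row i has aⱼ where attribute j ∈ Ri, else bᵢⱼ.
Initial tableau (one row per fragment):
  row 1: b11 b12 b13 a4 b15 a6 b17
  row 2: a1 b22 a3 b24 a5 b26 a7
  row 3: b31 b32 b33 a4 a5 a6 b37
  row 4: a1 a2 b43 a4 b45 a6 b47
Rows 2 and 4 agree on A; apply A→B and equate their B entries.
Rows 1 and 3 agree on D, F; apply D, F→B, C and equate their B, C entries.
Rows 1 and 4 agree on D, F; apply D, F→B, C and equate their B, C entries.
Rows 2 and 4 agree on A, B; apply A, B→D, G and equate their D, G entries.
Rows 1 and 2 agree on D; apply D→A, E and equate their A, E entries.
Rows 1 and 3 agree on D; apply D→A, E and equate their A, E entries.
Rows 1 and 4 agree on D; apply D→A, E and equate their A, E entries.
Rows 1 and 3 agree on C; apply C→B, G and equate their B, G entries.
Rows 1 and 4 agree on C; apply C→B, G and equate their B, G entries.
No row becomes fully distinguished — the join is lossy.

No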